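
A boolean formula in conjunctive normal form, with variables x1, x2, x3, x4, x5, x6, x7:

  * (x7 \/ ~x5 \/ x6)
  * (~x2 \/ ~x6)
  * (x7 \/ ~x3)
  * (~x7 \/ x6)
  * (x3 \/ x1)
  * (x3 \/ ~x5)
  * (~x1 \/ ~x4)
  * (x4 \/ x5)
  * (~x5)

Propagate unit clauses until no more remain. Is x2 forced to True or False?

False

(~x5) is a unit clause: x5 = False.
In (x5 \/ x4), x5 is now false; x4 must hold, so x4 = True.
In (~x1 \/ ~x4), ~x4 is now false; ~x1 must hold, so x1 = False.
(x3 \/ x1): since x1 = False, the clause reduces to (x3). x3 = True.
(~x3 \/ x7): since x3 = True, the clause reduces to (x7). x7 = True.
From (~x7 \/ x6) and x7 = True: x6 = True.
(~x2 \/ ~x6) with x6 = True leaves only ~x2, so x2 = False.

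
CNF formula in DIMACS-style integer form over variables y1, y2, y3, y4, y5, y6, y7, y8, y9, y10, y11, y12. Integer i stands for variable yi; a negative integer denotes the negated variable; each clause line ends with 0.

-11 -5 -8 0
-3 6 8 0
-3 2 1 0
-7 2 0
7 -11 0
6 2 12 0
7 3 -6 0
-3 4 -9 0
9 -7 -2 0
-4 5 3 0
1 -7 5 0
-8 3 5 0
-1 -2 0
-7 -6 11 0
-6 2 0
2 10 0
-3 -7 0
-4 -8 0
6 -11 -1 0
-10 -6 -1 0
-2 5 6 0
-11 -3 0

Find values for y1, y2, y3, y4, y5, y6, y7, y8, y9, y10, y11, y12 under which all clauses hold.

y1 = F, y2 = T, y3 = F, y4 = F, y5 = T, y6 = F, y7 = F, y8 = F, y9 = F, y10 = F, y11 = F, y12 = F

Check each clause:
  1. (~y11 | ~y5 | ~y8) — ~y8 is true.
  2. (~y3 | y8 | y6) — ~y3 is true.
  3. (y2 | y1 | ~y3) — y2 is true.
  4. (~y7 | y2) — ~y7 is true.
  5. (y7 | ~y11) — ~y11 is true.
  6. (y6 | y12 | y2) — y2 is true.
  7. (~y6 | y3 | y7) — ~y6 is true.
  8. (y4 | ~y3 | ~y9) — ~y3 is true.
  9. (~y7 | ~y2 | y9) — ~y7 is true.
  10. (y5 | y3 | ~y4) — ~y4 is true.
  11. (y1 | ~y7 | y5) — ~y7 is true.
  12. (y5 | y3 | ~y8) — ~y8 is true.
  13. (~y1 | ~y2) — ~y1 is true.
  14. (y11 | ~y7 | ~y6) — ~y7 is true.
  15. (y2 | ~y6) — y2 is true.
  16. (y2 | y10) — y2 is true.
  17. (~y3 | ~y7) — ~y7 is true.
  18. (~y4 | ~y8) — ~y8 is true.
  19. (y6 | ~y1 | ~y11) — ~y11 is true.
  20. (~y10 | ~y1 | ~y6) — ~y6 is true.
  21. (y5 | ~y2 | y6) — y5 is true.
  22. (~y11 | ~y3) — ~y11 is true.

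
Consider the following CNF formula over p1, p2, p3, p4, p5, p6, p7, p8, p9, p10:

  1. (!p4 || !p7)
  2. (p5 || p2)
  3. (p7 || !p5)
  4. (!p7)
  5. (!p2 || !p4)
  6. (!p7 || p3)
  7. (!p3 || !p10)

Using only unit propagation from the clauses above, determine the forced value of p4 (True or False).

(!p7) is a unit clause: p7 = False.
In (!p5 || p7), p7 is now false; !p5 must hold, so p5 = False.
(p5 || p2) with p5 = False leaves only p2, so p2 = True.
(!p4 || !p2): since p2 = True, the clause reduces to (!p4). p4 = False.

False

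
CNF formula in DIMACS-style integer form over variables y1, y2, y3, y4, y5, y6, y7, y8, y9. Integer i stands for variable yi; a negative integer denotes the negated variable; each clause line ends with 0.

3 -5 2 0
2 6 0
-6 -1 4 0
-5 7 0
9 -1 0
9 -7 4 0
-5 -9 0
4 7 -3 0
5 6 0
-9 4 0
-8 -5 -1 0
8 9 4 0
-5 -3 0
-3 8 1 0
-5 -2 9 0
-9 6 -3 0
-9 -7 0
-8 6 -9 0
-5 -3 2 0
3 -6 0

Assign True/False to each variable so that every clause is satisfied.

y1=False, y2=False, y3=True, y4=True, y5=False, y6=True, y7=False, y8=True, y9=True

Pure literal: y4 appears only positively; assign y4 = True.
Branch on y1: take y1 = False.
Try y2 = False.
  then y6 is forced to True.
  then y3 is forced to True.
  then y5 is forced to False.
  then y8 is forced to True.
Set y7 = False and propagate.
y9 is now unconstrained; take y9 = True.
Check each clause:
  1. {¬y5, y3, y2} — y3 is true.
  2. {y2, y6} — y6 is true.
  3. {¬y6, y4, ¬y1} — y4 is true.
  4. {y7, ¬y5} — ¬y5 is true.
  5. {¬y1, y9} — y9 is true.
  6. {¬y7, y4, y9} — ¬y7 is true.
  7. {¬y9, ¬y5} — ¬y5 is true.
  8. {y7, y4, ¬y3} — y4 is true.
  9. {y6, y5} — y6 is true.
  10. {¬y9, y4} — y4 is true.
  11. {¬y8, ¬y5, ¬y1} — ¬y5 is true.
  12. {y4, y8, y9} — y8 is true.
  13. {¬y3, ¬y5} — ¬y5 is true.
  14. {y8, ¬y3, y1} — y8 is true.
  15. {¬y2, y9, ¬y5} — y9 is true.
  16. {¬y9, y6, ¬y3} — y6 is true.
  17. {¬y7, ¬y9} — ¬y7 is true.
  18. {¬y9, ¬y8, y6} — y6 is true.
  19. {y2, ¬y3, ¬y5} — ¬y5 is true.
  20. {y3, ¬y6} — y3 is true.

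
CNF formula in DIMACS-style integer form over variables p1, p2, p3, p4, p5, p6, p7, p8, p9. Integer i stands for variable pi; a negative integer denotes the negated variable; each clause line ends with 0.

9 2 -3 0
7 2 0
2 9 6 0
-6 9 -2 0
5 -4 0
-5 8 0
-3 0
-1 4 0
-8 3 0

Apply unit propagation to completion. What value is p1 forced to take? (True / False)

False

Unit clause (~p3) sets p3 = False.
(p3 \/ ~p8) with p3 = False leaves only ~p8, so p8 = False.
From (p8 \/ ~p5) and p8 = False: p5 = False.
From (~p4 \/ p5) and p5 = False: p4 = False.
(p4 \/ ~p1) with p4 = False leaves only ~p1, so p1 = False.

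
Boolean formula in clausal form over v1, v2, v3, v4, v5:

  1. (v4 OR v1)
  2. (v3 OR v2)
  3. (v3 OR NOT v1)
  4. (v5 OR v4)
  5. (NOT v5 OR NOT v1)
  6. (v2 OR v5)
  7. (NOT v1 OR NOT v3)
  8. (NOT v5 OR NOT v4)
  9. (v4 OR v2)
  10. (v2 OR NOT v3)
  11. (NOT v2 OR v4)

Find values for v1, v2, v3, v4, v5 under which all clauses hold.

Try v1 = False.
  then v4 is forced to True.
  then v5 is forced to False.
  then v2 is forced to True.
v3 is now unconstrained; take v3 = True.
Check each clause:
  1. (v1 OR v4) — v4 is true.
  2. (v3 OR v2) — v2 is true.
  3. (NOT v1 OR v3) — v3 is true.
  4. (v4 OR v5) — v4 is true.
  5. (NOT v1 OR NOT v5) — NOT v5 is true.
  6. (v5 OR v2) — v2 is true.
  7. (NOT v3 OR NOT v1) — NOT v1 is true.
  8. (NOT v5 OR NOT v4) — NOT v5 is true.
  9. (v4 OR v2) — v2 is true.
  10. (v2 OR NOT v3) — v2 is true.
  11. (v4 OR NOT v2) — v4 is true.

v1=F, v2=T, v3=T, v4=T, v5=F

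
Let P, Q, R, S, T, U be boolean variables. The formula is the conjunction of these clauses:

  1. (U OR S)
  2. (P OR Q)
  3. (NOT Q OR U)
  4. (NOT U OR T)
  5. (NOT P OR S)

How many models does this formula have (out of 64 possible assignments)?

Split on U, then P.
  U=1, P=1: remaining (Q,R,S,T) ∈ {(0,0,1,1); (0,1,1,1); (1,0,1,1); (1,1,1,1)} — 4.
  U=1, P=0: remaining (Q,R,S,T) ∈ {(1,0,0,1); (1,0,1,1); (1,1,0,1); (1,1,1,1)} — 4.
  U=0, P=1: remaining (Q,R,S,T) ∈ {(0,0,1,0); (0,0,1,1); (0,1,1,0); (0,1,1,1)} — 4.
  U=0, P=0: a clause becomes empty — 0.
Total: 4 + 4 + 4 + 0 = 12.

12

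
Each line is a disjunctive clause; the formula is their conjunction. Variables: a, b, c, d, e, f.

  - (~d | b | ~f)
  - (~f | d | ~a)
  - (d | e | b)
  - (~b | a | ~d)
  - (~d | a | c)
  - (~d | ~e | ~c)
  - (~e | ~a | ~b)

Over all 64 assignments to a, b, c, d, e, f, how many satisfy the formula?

24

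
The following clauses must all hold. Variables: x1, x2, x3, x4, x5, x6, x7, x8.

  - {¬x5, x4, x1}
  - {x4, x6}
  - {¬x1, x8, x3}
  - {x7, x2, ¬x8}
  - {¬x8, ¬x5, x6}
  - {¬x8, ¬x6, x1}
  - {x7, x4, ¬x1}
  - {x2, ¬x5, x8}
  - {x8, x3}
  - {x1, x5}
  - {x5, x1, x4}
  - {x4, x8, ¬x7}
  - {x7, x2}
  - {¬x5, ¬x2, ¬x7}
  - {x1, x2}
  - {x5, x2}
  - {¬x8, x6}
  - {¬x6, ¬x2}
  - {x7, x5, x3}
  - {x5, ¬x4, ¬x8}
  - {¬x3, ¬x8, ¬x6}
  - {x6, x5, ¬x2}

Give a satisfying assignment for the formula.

Try x1 = False.
  then x5 is forced to True.
  then x4 is forced to True.
  then x2 is forced to True.
  then x7 is forced to False.
  then x6 is forced to False.
  then x8 is forced to False.
  then x3 is forced to True.

x1=F, x2=T, x3=T, x4=T, x5=T, x6=F, x7=F, x8=F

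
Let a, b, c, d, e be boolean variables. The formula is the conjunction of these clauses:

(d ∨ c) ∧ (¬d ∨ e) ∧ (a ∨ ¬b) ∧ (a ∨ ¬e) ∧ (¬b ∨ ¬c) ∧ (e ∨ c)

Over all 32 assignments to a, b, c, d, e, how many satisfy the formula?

The models are:
  a=F b=F c=T d=F e=F
  a=T b=F c=F d=T e=T
  a=T b=F c=T d=F e=F
  a=T b=F c=T d=F e=T
  a=T b=F c=T d=T e=T
  a=T b=T c=F d=T e=T
That's 6 in total.

6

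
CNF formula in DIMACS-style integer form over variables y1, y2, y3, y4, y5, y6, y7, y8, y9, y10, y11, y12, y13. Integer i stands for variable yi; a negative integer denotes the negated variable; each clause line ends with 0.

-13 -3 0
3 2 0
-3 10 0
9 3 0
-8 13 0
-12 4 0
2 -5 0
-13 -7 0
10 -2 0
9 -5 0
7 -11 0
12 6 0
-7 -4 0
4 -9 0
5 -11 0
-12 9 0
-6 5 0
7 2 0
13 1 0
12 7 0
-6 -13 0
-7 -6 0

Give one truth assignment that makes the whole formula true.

y1 = 1, y2 = 1, y3 = 0, y4 = 1, y5 = 1, y6 = 0, y7 = 0, y8 = 1, y9 = 1, y10 = 1, y11 = 0, y12 = 1, y13 = 1

y1 occurs only positively in the remaining clauses — set y1 = True.
Pure literal: y10 appears only positively; assign y10 = True.
Branch on y2: take y2 = True.
The remaining clauses are satisfied by y3 = False, y4 = True, y5 = True, y6 = False, y7 = False, y8 = True, y9 = True, y11 = False, y12 = True, y13 = True.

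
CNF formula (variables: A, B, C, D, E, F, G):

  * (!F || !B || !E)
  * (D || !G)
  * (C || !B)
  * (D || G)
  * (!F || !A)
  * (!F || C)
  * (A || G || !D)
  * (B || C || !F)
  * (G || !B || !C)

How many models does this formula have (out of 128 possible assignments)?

19

Split on B, then C.
  B=1, C=1: 5 of the 32 assignments to (A,D,E,F,G) work.
  B=1, C=0: a clause becomes empty — 0.
  B=0, C=1: E free; 4 ways for (A,D,F,G) × 2^1 = 8.
  B=0, C=0: E free; 3 ways for (A,D,F,G) × 2^1 = 6.
Total: 5 + 0 + 8 + 6 = 19.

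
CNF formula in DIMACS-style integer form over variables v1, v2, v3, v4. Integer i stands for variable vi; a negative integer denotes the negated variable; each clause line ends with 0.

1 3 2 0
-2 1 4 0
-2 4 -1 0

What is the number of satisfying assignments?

10

Split on v1, then v2.
  v1=T, v2=T: remaining (v3,v4) ∈ {(F,T); (T,T)} — 2.
  v1=T, v2=F: remaining (v3,v4) ∈ {(F,F); (F,T); (T,F); (T,T)} — 4.
  v1=F, v2=T: remaining (v3,v4) ∈ {(F,T); (T,T)} — 2.
  v1=F, v2=F: remaining (v3,v4) ∈ {(T,F); (T,T)} — 2.
Total: 2 + 4 + 2 + 2 = 10.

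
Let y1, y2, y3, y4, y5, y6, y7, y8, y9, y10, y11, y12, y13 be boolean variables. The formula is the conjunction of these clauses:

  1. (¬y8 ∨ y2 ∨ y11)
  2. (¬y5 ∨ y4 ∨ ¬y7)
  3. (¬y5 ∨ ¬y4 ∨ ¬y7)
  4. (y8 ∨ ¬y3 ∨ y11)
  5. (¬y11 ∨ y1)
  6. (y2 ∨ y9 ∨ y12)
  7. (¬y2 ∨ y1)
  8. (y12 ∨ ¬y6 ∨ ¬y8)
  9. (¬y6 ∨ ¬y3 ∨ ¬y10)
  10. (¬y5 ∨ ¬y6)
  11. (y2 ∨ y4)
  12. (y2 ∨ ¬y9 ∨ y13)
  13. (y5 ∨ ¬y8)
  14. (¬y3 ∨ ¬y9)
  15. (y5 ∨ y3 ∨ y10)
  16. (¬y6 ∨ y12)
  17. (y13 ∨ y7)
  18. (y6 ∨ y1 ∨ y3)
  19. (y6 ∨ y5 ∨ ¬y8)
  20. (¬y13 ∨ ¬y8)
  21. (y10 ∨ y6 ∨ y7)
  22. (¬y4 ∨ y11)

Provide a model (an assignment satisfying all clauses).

y1=T, y2=T, y3=T, y4=T, y5=F, y6=F, y7=T, y8=F, y9=F, y10=F, y11=T, y12=F, y13=F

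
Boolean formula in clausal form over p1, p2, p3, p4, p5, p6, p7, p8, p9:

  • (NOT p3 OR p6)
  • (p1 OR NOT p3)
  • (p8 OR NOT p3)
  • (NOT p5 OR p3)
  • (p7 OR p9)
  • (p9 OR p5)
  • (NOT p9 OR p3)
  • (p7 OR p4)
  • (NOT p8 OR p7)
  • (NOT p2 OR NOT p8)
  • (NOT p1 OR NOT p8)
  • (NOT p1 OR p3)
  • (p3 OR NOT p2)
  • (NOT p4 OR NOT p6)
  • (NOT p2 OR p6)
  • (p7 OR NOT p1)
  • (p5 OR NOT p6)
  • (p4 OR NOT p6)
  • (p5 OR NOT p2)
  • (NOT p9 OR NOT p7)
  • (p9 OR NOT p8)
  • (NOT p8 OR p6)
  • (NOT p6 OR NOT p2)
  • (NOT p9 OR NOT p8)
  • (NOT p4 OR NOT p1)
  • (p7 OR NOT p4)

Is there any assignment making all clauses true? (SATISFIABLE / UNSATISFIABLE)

UNSATISFIABLE

p3 = True:
  propagation gives p6=True, p1=True, p8=True; an empty clause results — contradiction.
p3 = False:
  propagation gives p5=False, p9=True; an empty clause results — contradiction.
Every branch closes, so no satisfying assignment exists.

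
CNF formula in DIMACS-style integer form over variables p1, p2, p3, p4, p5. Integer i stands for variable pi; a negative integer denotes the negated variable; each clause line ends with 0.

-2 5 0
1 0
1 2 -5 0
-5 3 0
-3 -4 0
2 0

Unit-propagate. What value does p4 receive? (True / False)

(p1) is a unit clause: p1 = True.
(p2) is a unit clause: p2 = True.
From (¬p2 ∨ p5) and p2 = True: p5 = True.
(p3 ∨ ¬p5): since p5 = True, the clause reduces to (p3). p3 = True.
In (¬p3 ∨ ¬p4), ¬p3 is now false; ¬p4 must hold, so p4 = False.

False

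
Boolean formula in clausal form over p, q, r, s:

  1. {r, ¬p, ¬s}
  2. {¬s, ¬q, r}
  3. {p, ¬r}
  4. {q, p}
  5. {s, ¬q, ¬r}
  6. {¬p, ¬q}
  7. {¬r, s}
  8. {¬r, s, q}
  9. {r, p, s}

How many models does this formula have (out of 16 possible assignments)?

Satisfying assignments:
  p=1 q=0 r=0 s=0
  p=1 q=0 r=1 s=1
Count: 2.

2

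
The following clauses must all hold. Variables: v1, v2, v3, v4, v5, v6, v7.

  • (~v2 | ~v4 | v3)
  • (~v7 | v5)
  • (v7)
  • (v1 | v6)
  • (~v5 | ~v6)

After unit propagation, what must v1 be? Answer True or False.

True

(v7) is a unit clause: v7 = True.
From (v5 | ~v7) and v7 = True: v5 = True.
(~v5 | ~v6): since v5 = True, the clause reduces to (~v6). v6 = False.
(v1 | v6) with v6 = False leaves only v1, so v1 = True.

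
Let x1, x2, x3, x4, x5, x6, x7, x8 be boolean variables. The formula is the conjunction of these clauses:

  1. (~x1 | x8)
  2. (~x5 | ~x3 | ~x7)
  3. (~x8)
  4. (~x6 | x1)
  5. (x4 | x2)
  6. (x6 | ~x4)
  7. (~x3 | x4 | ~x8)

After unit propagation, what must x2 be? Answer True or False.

(~x8) is a unit clause: x8 = False.
From (~x1 | x8) and x8 = False: x1 = False.
From (x1 | ~x6) and x1 = False: x6 = False.
(~x4 | x6): since x6 = False, the clause reduces to (~x4). x4 = False.
From (x2 | x4) and x4 = False: x2 = True.

True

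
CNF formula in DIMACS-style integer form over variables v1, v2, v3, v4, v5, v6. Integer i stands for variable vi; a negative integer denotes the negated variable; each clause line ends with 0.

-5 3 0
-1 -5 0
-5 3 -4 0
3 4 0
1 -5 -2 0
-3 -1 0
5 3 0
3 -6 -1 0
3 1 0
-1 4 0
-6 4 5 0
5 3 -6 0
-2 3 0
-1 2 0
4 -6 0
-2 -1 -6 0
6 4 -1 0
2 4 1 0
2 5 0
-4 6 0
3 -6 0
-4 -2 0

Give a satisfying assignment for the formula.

Try v1 = False.
  then v3 is forced to True.
The remaining clauses are satisfied by v2 = True, v4 = False, v5 = False, v6 = False.
Check each clause:
  1. (~v5 | v3) — v3 is true.
  2. (~v1 | ~v5) — ~v5 is true.
  3. (~v4 | v3 | ~v5) — v3 is true.
  4. (v3 | v4) — v3 is true.
  5. (v1 | ~v2 | ~v5) — ~v5 is true.
  6. (~v1 | ~v3) — ~v1 is true.
  7. (v3 | v5) — v3 is true.
  8. (~v1 | v3 | ~v6) — ~v6 is true.
  9. (v3 | v1) — v3 is true.
  10. (v4 | ~v1) — ~v1 is true.
  11. (v4 | v5 | ~v6) — ~v6 is true.
  12. (v5 | v3 | ~v6) — ~v6 is true.
  13. (v3 | ~v2) — v3 is true.
  14. (v2 | ~v1) — v2 is true.
  15. (~v6 | v4) — ~v6 is true.
  16. (~v2 | ~v6 | ~v1) — ~v6 is true.
  17. (~v1 | v4 | v6) — ~v1 is true.
  18. (v2 | v1 | v4) — v2 is true.
  19. (v2 | v5) — v2 is true.
  20. (v6 | ~v4) — ~v4 is true.
  21. (~v6 | v3) — ~v6 is true.
  22. (~v2 | ~v4) — ~v4 is true.

v1=False, v2=True, v3=True, v4=False, v5=False, v6=False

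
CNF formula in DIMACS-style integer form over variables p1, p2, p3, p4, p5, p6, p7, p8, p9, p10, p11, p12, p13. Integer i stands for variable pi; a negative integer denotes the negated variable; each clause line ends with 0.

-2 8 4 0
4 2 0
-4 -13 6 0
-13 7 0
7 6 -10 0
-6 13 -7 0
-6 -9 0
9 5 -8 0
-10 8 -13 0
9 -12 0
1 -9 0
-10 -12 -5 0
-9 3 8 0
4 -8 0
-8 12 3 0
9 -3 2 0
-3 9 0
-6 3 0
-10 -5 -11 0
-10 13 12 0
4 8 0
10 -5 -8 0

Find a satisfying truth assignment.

p1=T  p2=F  p3=T  p4=T  p5=F  p6=F  p7=T  p8=T  p9=T  p10=T  p11=T  p12=T  p13=F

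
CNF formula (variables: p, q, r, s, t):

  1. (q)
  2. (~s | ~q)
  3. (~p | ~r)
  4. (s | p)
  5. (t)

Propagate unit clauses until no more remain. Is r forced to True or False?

False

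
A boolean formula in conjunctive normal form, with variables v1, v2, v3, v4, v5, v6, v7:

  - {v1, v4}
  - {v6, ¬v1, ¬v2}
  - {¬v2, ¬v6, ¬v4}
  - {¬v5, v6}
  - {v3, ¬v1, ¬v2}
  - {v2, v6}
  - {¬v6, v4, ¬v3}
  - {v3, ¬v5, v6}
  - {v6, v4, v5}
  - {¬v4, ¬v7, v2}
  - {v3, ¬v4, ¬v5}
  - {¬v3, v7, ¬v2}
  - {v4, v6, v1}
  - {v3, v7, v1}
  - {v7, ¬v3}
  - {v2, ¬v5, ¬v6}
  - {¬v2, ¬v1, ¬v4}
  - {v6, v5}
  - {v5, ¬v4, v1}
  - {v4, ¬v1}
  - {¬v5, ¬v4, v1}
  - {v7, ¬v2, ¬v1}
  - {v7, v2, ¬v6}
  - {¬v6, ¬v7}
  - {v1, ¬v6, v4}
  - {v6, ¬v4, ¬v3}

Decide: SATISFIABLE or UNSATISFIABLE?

v6 = True:
  propagation gives v7=False, v3=False, v1=True, v2=False; an empty clause results — contradiction.
v6 = False:
  propagation gives v5=False; an empty clause results — contradiction.
Every branch closes, so no satisfying assignment exists.

UNSATISFIABLE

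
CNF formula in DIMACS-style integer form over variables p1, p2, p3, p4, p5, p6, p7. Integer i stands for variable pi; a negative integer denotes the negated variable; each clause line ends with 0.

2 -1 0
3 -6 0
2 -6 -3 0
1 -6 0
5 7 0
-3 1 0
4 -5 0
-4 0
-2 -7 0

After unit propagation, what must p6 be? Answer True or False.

False

(NOT p4) stands alone — p4 = False.
In (NOT p5 OR p4), p4 is now false; NOT p5 must hold, so p5 = False.
From (p7 OR p5) and p5 = False: p7 = True.
From (NOT p7 OR NOT p2) and p7 = True: p2 = False.
In (NOT p1 OR p2), p2 is now false; NOT p1 must hold, so p1 = False.
From (NOT p6 OR p1) and p1 = False: p6 = False.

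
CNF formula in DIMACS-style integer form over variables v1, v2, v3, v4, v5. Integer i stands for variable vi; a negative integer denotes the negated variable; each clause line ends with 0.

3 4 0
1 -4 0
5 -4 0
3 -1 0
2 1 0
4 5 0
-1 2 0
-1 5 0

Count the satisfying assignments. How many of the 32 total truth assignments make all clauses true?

3

The models are:
  v1=F v2=T v3=T v4=F v5=T
  v1=T v2=T v3=T v4=F v5=T
  v1=T v2=T v3=T v4=T v5=T
That's 3 in total.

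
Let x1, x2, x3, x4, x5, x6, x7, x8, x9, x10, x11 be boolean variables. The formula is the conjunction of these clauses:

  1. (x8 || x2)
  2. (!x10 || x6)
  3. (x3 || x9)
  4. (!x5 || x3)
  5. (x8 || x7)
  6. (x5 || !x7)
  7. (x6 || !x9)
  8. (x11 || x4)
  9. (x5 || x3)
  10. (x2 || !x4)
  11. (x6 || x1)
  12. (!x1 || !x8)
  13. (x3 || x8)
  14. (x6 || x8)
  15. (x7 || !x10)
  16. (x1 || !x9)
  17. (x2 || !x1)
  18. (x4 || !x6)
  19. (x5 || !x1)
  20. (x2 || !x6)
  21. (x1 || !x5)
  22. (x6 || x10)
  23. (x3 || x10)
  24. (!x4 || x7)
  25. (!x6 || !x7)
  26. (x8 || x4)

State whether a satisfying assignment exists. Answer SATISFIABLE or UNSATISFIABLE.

x6 = True:
  propagation gives x4=True, x2=True, x7=True; an empty clause results — contradiction.
x6 = False:
  propagation gives x10=False; an empty clause results — contradiction.
Every branch closes, so no satisfying assignment exists.

UNSATISFIABLE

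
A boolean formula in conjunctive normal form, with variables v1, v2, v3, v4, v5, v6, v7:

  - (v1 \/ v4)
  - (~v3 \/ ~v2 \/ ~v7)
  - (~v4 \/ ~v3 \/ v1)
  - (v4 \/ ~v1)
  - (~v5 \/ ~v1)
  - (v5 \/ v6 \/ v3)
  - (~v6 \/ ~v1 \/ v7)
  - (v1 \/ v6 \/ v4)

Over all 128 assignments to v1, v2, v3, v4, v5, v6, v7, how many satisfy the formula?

18

Split on v1, then v4.
  v1=T, v4=T: 6 of the 32 assignments to (v2,v3,v5,v6,v7) work.
  v1=T, v4=F: a clause becomes empty — 0.
  v1=F, v4=T: v2, v7 free; 3 ways for (v3,v5,v6) × 2^2 = 12.
  v1=F, v4=F: a clause becomes empty — 0.
Total: 6 + 0 + 12 + 0 = 18.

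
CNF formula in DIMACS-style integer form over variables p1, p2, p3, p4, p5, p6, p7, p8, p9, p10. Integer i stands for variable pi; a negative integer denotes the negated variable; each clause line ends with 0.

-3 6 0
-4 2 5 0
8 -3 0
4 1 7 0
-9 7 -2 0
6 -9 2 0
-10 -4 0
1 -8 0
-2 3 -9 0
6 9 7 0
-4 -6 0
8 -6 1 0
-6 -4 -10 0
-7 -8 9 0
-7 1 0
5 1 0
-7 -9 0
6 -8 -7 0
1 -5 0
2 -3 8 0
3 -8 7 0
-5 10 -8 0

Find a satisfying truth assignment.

p1 occurs only positively in the remaining clauses — set p1 = True.
Try p2 = False.
Branch on p3: take p3 = False.
Set p4 = False and propagate.
For the remaining variables, p5 = False, p6 = True, p7 = True, p8 = False, p9 = False, p10 = False works.
Check each clause:
  1. (p6 \/ ~p3) — ~p3 is true.
  2. (~p4 \/ p5 \/ p2) — ~p4 is true.
  3. (p8 \/ ~p3) — ~p3 is true.
  4. (p1 \/ p4 \/ p7) — p1 is true.
  5. (~p9 \/ p7 \/ ~p2) — ~p9 is true.
  6. (p2 \/ p6 \/ ~p9) — p6 is true.
  7. (~p4 \/ ~p10) — ~p4 is true.
  8. (p1 \/ ~p8) — ~p8 is true.
  9. (~p9 \/ ~p2 \/ p3) — ~p2 is true.
  10. (p6 \/ p7 \/ p9) — p6 is true.
  11. (~p4 \/ ~p6) — ~p4 is true.
  12. (p8 \/ ~p6 \/ p1) — p1 is true.
  13. (~p10 \/ ~p6 \/ ~p4) — ~p4 is true.
  14. (~p8 \/ p9 \/ ~p7) — ~p8 is true.
  15. (p1 \/ ~p7) — p1 is true.
  16. (p1 \/ p5) — p1 is true.
  17. (~p7 \/ ~p9) — ~p9 is true.
  18. (~p7 \/ p6 \/ ~p8) — ~p8 is true.
  19. (p1 \/ ~p5) — p1 is true.
  20. (~p3 \/ p2 \/ p8) — ~p3 is true.
  21. (~p8 \/ p7 \/ p3) — ~p8 is true.
  22. (p10 \/ ~p8 \/ ~p5) — ~p8 is true.

p1 = T  p2 = F  p3 = F  p4 = F  p5 = F  p6 = T  p7 = T  p8 = F  p9 = F  p10 = F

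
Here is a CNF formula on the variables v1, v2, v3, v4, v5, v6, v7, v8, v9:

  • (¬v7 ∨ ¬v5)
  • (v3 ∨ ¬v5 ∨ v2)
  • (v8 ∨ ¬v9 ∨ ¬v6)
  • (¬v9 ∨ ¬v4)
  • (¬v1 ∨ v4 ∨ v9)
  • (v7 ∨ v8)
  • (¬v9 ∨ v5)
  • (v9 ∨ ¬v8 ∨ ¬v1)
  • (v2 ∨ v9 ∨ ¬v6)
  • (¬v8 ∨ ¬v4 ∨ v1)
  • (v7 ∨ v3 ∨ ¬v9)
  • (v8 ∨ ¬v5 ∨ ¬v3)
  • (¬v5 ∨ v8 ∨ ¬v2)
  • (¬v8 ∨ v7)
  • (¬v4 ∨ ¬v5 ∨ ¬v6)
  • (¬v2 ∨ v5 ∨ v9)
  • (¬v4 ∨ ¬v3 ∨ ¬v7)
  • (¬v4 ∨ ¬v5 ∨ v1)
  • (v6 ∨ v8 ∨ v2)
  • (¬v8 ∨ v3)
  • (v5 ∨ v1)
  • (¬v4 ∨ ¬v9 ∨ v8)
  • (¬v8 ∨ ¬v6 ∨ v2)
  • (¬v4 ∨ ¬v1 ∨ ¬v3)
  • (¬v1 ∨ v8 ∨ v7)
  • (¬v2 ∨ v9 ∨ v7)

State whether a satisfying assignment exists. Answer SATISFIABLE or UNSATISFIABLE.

UNSATISFIABLE

v8 = True:
  propagation gives v7=True, v5=False, v9=False, v1=False; an empty clause results — contradiction.
v8 = False:
  propagation gives v7=True, v5=False, v9=False, v2=False; an empty clause results — contradiction.
Every branch closes, so no satisfying assignment exists.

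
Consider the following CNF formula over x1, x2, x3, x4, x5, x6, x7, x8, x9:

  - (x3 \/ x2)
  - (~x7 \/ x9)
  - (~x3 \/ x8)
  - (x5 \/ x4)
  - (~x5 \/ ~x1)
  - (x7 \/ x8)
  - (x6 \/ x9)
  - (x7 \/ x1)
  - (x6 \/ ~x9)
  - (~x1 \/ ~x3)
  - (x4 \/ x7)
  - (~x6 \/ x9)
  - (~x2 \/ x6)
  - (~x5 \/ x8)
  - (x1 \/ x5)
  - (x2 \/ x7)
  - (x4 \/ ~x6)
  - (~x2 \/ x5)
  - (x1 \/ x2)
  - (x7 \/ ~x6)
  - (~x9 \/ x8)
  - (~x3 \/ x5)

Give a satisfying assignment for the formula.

Pure literal: x4 appears only positively; assign x4 = True.
x8 occurs only positively in the remaining clauses — set x8 = True.
Branch on x1: take x1 = False.
  then x7 is forced to True.
  then x9 is forced to True.
  then x6 is forced to True.
  then x5 is forced to True.
  then x2 is forced to True.
x3 is now unconstrained; take x3 = False.

x1=F, x2=T, x3=F, x4=T, x5=T, x6=T, x7=T, x8=T, x9=T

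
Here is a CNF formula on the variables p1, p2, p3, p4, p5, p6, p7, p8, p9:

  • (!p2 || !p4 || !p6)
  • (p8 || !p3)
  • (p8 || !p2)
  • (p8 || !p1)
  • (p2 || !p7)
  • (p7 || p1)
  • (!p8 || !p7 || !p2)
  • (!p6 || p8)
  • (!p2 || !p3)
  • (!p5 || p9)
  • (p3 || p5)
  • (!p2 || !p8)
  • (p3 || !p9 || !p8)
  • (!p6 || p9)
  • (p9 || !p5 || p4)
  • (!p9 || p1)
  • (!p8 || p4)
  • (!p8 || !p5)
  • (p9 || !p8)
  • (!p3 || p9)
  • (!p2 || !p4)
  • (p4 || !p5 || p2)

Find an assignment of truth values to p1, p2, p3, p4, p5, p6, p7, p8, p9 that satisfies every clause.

p1=1, p2=0, p3=1, p4=1, p5=0, p6=0, p7=0, p8=1, p9=1

Pure literal: p6 appears only negated; assign p6 = False.
Try p1 = True.
  then p8 is forced to True.
  then p2 is forced to False.
  then p7 is forced to False.
  then p4 is forced to True.
  then p5 is forced to False.
  then p3 is forced to True.
  then p9 is forced to True.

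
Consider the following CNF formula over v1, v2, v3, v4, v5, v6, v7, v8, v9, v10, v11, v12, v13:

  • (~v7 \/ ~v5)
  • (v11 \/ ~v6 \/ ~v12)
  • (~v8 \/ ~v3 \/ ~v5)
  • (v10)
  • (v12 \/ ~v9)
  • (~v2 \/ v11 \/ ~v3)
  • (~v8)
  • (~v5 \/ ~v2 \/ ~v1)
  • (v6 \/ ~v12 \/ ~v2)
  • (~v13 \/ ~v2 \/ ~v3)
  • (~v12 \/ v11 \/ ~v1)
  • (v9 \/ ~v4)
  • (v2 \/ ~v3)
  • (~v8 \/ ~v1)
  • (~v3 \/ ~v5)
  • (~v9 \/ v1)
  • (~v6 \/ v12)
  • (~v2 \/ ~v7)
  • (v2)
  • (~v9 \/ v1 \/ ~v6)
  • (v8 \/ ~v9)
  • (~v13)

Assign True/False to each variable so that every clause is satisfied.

v1 = False, v2 = True, v3 = False, v4 = False, v5 = False, v6 = False, v7 = False, v8 = False, v9 = False, v10 = True, v11 = False, v12 = False, v13 = False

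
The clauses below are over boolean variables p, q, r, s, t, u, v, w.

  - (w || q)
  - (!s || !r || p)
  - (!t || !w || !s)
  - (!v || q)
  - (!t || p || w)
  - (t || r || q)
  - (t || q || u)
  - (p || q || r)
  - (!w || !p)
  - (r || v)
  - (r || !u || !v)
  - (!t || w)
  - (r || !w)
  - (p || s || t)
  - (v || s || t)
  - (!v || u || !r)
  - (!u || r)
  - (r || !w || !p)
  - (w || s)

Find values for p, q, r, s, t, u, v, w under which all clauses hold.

Try p = False.
Try q = False.
  then w is forced to True.
  then v is forced to False.
  then r is forced to True.
  then s is forced to False.
  then t is forced to True.
u is now unconstrained; take u = False.
Every clause has at least one true literal under this assignment.

p = F, q = F, r = T, s = F, t = T, u = F, v = F, w = T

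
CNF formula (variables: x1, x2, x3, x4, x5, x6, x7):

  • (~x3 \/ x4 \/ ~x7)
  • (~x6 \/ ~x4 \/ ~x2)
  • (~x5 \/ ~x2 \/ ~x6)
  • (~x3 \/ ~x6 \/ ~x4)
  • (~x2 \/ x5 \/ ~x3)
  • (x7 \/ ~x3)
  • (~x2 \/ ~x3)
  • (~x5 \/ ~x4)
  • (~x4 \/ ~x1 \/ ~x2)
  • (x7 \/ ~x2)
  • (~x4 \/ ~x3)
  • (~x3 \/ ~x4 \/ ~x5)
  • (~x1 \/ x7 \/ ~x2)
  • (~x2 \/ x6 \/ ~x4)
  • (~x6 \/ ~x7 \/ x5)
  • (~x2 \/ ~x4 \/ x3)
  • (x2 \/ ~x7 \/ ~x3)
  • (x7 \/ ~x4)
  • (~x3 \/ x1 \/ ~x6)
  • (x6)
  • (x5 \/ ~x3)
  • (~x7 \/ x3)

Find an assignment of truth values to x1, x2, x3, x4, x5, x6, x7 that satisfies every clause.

Unit propagation: (x6) forces x6 = True.
Branch on x1: take x1 = False.
  then x3 is forced to False.
  then x7 is forced to False.
  then x2 is forced to False.
  then x4 is forced to False.
x5 is now unconstrained; take x5 = False.

x1=F, x2=F, x3=F, x4=F, x5=F, x6=T, x7=F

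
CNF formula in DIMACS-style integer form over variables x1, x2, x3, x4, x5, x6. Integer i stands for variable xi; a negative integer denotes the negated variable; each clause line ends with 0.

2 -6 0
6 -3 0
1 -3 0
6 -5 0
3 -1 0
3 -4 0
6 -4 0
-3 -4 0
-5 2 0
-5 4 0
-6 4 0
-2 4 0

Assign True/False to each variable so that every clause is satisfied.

x1=F, x2=F, x3=F, x4=F, x5=F, x6=F

Pure literal: x5 appears only negated; assign x5 = False.
Set x1 = False and propagate.
  then x3 is forced to False.
  then x4 is forced to False.
  then x6 is forced to False.
  then x2 is forced to False.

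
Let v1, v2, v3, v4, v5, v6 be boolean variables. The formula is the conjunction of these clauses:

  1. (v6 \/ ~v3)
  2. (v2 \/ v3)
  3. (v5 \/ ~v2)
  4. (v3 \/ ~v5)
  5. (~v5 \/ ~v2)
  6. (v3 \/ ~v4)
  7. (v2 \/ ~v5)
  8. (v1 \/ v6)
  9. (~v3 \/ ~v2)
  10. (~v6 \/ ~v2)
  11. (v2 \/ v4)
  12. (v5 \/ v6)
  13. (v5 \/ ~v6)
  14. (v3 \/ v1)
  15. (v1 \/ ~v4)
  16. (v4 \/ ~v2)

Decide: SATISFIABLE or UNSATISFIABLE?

UNSATISFIABLE

v2 = True:
  propagation gives v5=True; an empty clause results — contradiction.
v2 = False:
  propagation gives v3=True, v6=True, v5=False; an empty clause results — contradiction.
Every branch closes, so no satisfying assignment exists.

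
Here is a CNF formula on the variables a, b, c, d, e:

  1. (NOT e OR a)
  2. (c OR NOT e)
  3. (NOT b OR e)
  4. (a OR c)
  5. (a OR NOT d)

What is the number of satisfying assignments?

9

Case analysis on a and e:
  a=T, e=T: remaining (b,c,d) ∈ {(F,T,F); (F,T,T); (T,T,F); (T,T,T)} — 4.
  a=T, e=F: remaining (b,c,d) ∈ {(F,F,F); (F,F,T); (F,T,F); (F,T,T)} — 4.
  a=F, e=T: a clause becomes empty — 0.
  a=F, e=F: remaining (b,c,d) ∈ {(F,T,F)} — 1.
Total: 4 + 4 + 0 + 1 = 9.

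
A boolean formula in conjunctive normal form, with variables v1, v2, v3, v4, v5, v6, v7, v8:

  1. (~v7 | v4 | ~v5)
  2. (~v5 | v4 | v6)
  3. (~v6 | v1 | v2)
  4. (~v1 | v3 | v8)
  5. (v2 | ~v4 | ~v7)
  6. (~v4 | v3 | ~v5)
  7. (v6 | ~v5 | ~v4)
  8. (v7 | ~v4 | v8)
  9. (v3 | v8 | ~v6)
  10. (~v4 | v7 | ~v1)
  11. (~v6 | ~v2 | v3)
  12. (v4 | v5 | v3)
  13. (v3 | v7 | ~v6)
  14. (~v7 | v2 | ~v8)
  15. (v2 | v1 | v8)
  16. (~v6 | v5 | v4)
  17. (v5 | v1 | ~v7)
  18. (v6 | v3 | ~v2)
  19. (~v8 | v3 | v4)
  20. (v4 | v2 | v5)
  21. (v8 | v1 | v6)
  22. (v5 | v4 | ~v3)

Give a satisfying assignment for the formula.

v1=True, v2=True, v3=True, v4=True, v5=False, v6=False, v7=True, v8=False

Check each clause:
  1. (~v7 | v4 | ~v5) — ~v5 is true.
  2. (v6 | v4 | ~v5) — ~v5 is true.
  3. (v2 | v1 | ~v6) — v1 is true.
  4. (~v1 | v8 | v3) — v3 is true.
  5. (~v4 | v2 | ~v7) — v2 is true.
  6. (~v4 | v3 | ~v5) — v3 is true.
  7. (~v4 | ~v5 | v6) — ~v5 is true.
  8. (~v4 | v8 | v7) — v7 is true.
  9. (v8 | v3 | ~v6) — ~v6 is true.
  10. (v7 | ~v4 | ~v1) — v7 is true.
  11. (~v2 | v3 | ~v6) — ~v6 is true.
  12. (v5 | v4 | v3) — v3 is true.
  13. (~v6 | v7 | v3) — ~v6 is true.
  14. (~v8 | ~v7 | v2) — ~v8 is true.
  15. (v8 | v2 | v1) — v1 is true.
  16. (v4 | v5 | ~v6) — ~v6 is true.
  17. (~v7 | v5 | v1) — v1 is true.
  18. (v3 | ~v2 | v6) — v3 is true.
  19. (v3 | ~v8 | v4) — ~v8 is true.
  20. (v5 | v2 | v4) — v2 is true.
  21. (v6 | v8 | v1) — v1 is true.
  22. (~v3 | v4 | v5) — v4 is true.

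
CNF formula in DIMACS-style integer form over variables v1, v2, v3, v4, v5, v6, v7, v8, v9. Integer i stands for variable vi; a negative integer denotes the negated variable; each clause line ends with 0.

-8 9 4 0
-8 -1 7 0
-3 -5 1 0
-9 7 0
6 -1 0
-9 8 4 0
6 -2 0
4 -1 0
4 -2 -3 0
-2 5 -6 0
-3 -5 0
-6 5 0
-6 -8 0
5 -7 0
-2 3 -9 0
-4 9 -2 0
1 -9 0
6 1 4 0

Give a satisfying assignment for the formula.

v1=F, v2=F, v3=T, v4=T, v5=F, v6=F, v7=F, v8=T, v9=F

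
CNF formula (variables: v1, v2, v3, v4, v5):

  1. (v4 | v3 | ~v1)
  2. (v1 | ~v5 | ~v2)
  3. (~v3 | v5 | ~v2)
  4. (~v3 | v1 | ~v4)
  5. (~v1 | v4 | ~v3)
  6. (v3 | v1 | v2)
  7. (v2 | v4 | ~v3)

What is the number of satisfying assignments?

Case analysis on v3 and v1:
  v3=T, v1=T: remaining (v2,v4,v5) ∈ {(F,T,F); (F,T,T); (T,T,T)} — 3.
  v3=T, v1=F: a clause becomes empty — 0.
  v3=F, v1=T: remaining (v2,v4,v5) ∈ {(F,T,F); (F,T,T); (T,T,F); (T,T,T)} — 4.
  v3=F, v1=F: remaining (v2,v4,v5) ∈ {(T,F,F); (T,T,F)} — 2.
Total: 3 + 0 + 4 + 2 = 9.

9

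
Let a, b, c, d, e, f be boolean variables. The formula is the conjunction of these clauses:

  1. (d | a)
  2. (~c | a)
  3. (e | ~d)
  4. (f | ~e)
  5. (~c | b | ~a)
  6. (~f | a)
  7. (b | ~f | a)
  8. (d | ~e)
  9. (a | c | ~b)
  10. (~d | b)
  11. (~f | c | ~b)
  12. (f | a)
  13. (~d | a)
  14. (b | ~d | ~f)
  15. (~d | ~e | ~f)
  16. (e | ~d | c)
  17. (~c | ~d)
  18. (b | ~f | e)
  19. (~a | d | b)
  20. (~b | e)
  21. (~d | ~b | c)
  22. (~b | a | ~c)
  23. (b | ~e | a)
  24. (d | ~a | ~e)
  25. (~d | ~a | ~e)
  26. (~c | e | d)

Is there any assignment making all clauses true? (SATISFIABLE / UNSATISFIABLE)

UNSATISFIABLE

d = True:
  propagation gives e=True, f=True; an empty clause results — contradiction.
d = False:
  propagation gives a=True, e=False, b=True; an empty clause results — contradiction.
Every branch closes, so no satisfying assignment exists.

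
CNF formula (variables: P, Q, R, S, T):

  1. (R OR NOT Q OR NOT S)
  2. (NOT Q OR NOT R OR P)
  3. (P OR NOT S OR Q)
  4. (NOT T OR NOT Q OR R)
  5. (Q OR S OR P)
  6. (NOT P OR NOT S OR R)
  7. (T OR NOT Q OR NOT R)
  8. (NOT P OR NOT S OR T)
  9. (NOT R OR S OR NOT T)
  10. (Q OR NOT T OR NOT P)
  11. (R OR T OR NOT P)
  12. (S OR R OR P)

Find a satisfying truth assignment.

P = 1  Q = 1  R = 1  S = 1  T = 1

Try P = True.
Branch on Q: take Q = True.
For the remaining variables, R = True, S = True, T = True works.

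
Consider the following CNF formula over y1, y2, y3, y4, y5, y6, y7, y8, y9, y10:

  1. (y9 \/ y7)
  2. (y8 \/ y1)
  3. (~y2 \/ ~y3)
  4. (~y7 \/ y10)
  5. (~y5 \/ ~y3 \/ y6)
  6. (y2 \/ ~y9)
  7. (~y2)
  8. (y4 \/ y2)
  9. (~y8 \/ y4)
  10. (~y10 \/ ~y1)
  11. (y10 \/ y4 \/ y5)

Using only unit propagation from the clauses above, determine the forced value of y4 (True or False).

(~y2) stands alone — y2 = False.
(y2 \/ ~y9) with y2 = False leaves only ~y9, so y9 = False.
In (y9 \/ y7), y9 is now false; y7 must hold, so y7 = True.
In (~y7 \/ y10), ~y7 is now false; y10 must hold, so y10 = True.
From (y4 \/ y2) and y2 = False: y4 = True.

True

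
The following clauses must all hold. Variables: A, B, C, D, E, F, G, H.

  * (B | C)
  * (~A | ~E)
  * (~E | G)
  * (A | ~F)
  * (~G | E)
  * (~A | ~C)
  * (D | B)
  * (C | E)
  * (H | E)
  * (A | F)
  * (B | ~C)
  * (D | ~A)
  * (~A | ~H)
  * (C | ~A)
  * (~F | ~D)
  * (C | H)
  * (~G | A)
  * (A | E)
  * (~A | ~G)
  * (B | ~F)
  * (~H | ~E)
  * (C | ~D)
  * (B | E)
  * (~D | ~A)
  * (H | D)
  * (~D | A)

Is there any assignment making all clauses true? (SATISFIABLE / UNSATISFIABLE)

UNSATISFIABLE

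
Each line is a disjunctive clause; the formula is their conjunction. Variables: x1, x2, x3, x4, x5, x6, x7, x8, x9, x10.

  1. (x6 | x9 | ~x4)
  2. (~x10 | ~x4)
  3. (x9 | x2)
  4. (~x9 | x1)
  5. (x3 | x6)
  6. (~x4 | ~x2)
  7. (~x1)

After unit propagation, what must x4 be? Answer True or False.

(~x1) stands alone — x1 = False.
From (x1 | ~x9) and x1 = False: x9 = False.
From (x9 | x2) and x9 = False: x2 = True.
From (~x2 | ~x4) and x2 = True: x4 = False.

False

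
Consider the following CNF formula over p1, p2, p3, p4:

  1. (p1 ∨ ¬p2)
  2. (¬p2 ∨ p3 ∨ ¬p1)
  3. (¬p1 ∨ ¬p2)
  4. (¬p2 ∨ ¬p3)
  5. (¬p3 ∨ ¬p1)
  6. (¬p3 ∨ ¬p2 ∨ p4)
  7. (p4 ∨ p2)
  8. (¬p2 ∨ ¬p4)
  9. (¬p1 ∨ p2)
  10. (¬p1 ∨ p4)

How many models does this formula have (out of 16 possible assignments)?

2

The models are:
  p1=F p2=F p3=F p4=T
  p1=F p2=F p3=T p4=T
That's 2 in total.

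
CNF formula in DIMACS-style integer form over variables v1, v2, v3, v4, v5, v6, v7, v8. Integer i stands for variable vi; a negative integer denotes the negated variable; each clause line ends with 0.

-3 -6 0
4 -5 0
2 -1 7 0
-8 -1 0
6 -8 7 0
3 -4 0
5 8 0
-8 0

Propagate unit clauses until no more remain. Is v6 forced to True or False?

False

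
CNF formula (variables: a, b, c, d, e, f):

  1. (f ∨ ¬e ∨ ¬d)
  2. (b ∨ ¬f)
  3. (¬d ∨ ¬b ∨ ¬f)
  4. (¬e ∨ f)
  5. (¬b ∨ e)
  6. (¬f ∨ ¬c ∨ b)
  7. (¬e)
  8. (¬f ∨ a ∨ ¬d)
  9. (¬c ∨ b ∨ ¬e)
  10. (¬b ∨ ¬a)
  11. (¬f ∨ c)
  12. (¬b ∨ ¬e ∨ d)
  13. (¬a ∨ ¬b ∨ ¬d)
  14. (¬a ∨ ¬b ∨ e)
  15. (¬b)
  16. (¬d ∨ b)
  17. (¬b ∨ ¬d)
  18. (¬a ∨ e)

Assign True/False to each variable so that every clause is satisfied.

Unit propagation: (¬e) forces e = False.
The clause (¬b) is unit: b must be False.
Unit propagation: (¬f) forces f = False.
Unit propagation: (¬d) forces d = False.
Unit propagation: (¬a) forces a = False.
c is now unconstrained; take c = False.

a=False, b=False, c=False, d=False, e=False, f=False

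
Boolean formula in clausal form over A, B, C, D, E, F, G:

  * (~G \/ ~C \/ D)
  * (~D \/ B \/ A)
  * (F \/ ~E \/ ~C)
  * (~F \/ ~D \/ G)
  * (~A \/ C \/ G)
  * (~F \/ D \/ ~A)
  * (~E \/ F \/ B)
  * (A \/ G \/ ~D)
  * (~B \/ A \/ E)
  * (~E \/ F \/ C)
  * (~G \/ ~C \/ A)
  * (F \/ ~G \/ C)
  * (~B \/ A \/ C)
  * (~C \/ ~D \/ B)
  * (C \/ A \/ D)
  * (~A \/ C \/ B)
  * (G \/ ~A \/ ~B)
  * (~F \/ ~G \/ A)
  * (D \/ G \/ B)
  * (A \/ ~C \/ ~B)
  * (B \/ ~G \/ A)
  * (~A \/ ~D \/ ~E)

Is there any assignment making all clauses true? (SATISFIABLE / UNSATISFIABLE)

Try A = True.
Try B = True.
  then G is forced to True.
Set C = True and propagate.
  then D is forced to True.
  then E is forced to False.
F is now unconstrained; take F = True.
So A=T  B=T  C=T  D=T  E=F  F=T  G=T is a satisfying assignment.

SATISFIABLE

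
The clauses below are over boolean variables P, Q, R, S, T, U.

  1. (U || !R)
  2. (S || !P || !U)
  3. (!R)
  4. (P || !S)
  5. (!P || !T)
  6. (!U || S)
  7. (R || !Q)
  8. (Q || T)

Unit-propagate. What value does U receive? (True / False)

(!R) is a unit clause: R = False.
(!Q || R) with R = False leaves only !Q, so Q = False.
In (T || Q), Q is now false; T must hold, so T = True.
In (!T || !P), !T is now false; !P must hold, so P = False.
In (P || !S), P is now false; !S must hold, so S = False.
(S || !U) with S = False leaves only !U, so U = False.

False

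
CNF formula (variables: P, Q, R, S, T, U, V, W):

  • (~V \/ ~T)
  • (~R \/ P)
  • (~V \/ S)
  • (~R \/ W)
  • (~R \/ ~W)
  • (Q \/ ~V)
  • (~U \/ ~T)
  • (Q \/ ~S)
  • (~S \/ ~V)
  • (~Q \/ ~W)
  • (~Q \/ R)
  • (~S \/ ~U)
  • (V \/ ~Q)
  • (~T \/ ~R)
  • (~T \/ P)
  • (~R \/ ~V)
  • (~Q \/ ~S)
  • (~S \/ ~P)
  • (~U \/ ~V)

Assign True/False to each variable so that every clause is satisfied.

P=1, Q=0, R=0, S=0, T=0, U=1, V=0, W=1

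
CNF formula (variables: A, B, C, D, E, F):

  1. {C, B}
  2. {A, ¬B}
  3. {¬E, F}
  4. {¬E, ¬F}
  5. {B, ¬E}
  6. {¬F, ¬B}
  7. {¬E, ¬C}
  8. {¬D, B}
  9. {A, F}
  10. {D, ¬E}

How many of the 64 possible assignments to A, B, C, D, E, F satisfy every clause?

7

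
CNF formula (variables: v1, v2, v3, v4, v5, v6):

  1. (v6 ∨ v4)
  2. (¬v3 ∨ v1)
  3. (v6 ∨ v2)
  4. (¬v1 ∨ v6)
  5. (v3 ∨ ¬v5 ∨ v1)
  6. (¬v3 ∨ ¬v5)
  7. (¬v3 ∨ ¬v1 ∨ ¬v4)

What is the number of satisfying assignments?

15

Case analysis on v1 and v3:
  v1=1, v3=1: remaining (v2,v4,v5,v6) ∈ {(0,0,0,1); (1,0,0,1)} — 2.
  v1=1, v3=0: forces v6=1; v2, v4, v5 free → 2^3 = 8.
  v1=0, v3=1: a clause becomes empty — 0.
  v1=0, v3=0: 5 of the 16 assignments to (v2,v4,v5,v6) work.
Total: 2 + 8 + 0 + 5 = 15.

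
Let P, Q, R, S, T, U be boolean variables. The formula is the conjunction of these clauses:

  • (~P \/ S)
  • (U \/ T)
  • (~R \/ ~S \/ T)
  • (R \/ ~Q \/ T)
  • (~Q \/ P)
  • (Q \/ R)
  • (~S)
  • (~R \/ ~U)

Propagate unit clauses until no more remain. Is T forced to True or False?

(~S) stands alone — S = False.
In (~P \/ S), S is now false; ~P must hold, so P = False.
(P \/ ~Q) with P = False leaves only ~Q, so Q = False.
(R \/ Q): since Q = False, the clause reduces to (R). R = True.
(~R \/ ~U) with R = True leaves only ~U, so U = False.
From (T \/ U) and U = False: T = True.

True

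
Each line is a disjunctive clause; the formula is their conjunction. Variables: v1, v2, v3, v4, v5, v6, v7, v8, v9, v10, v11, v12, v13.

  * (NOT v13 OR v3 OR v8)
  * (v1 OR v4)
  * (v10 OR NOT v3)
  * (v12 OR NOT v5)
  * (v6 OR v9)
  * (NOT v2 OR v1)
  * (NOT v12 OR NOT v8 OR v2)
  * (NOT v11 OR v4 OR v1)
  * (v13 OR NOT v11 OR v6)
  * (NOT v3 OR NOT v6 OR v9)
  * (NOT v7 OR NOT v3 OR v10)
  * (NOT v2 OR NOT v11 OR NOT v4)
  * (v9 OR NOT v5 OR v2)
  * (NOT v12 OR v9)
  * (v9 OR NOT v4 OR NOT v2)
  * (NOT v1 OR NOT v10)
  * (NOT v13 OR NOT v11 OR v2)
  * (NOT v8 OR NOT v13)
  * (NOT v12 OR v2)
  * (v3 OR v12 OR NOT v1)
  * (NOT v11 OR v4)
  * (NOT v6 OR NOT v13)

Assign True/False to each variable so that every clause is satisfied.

v1 = F, v2 = F, v3 = F, v4 = T, v5 = F, v6 = T, v7 = F, v8 = T, v9 = T, v10 = T, v11 = F, v12 = F, v13 = F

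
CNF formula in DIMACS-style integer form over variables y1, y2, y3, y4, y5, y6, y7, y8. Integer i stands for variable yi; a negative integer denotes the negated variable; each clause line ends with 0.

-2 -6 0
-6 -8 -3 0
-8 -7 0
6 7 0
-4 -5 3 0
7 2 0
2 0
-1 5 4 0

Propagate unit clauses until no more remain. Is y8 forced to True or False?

False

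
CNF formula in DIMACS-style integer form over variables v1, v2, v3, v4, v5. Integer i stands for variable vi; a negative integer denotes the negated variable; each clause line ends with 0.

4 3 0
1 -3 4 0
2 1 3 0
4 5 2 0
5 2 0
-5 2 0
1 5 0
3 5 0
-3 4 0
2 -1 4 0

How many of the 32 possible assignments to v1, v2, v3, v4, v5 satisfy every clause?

The models are:
  v1=0 v2=1 v3=0 v4=1 v5=1
  v1=0 v2=1 v3=1 v4=1 v5=1
  v1=1 v2=1 v3=0 v4=1 v5=1
  v1=1 v2=1 v3=1 v4=1 v5=0
  v1=1 v2=1 v3=1 v4=1 v5=1
Count: 5.

5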